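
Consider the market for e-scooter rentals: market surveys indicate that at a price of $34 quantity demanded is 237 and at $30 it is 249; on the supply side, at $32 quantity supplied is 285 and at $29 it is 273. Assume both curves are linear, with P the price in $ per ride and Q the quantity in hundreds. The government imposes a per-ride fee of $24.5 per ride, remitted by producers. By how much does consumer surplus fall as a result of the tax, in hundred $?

Demand slope: (249 − 237)/(30 − 34) = -3, so Qd = 339 − 3P.
Supply slope: (273 − 285)/(29 − 32) = 4, so Qs = 4P + 157.
Without the tax, 339 − 3P = 4P + 157 gives 7P = 182, so P* = $26 and Q* = 261.
With the tax collected from producers, supply shifts: Qs = 4(P − 24.5) + 157.
Solving gives Q = 219 with buyers paying $40 and producers receiving $15.5 (the $24.5 wedge).
ΔCS is the trapezoid between Q = 219 and Q = 261 of height $14: ½ · (261 + 219) · 14 = $3360.

Consumer surplus falls by $3360 hundred.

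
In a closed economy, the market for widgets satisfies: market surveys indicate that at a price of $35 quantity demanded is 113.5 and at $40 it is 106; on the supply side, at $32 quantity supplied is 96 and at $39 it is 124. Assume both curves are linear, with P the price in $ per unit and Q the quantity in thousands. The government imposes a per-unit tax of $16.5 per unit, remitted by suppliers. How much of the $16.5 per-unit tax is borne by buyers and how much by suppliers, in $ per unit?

Buyers bear $12 per unit; suppliers bear $4.5 per unit.

Demand slope: (106 − 113.5)/(40 − 35) = -1.5, so Qd = 166 − 1.5P.
Supply slope: (124 − 96)/(39 − 32) = 4, so Qs = 4P − 32.
Before the tax: set 166 − 1.5P = 4P − 32 → P* = $36, Q* = 112.
With the tax collected from suppliers, supply shifts: Qs = 4(P − 16.5) − 32.
Solving gives Q = 94 with buyers paying $48 and suppliers receiving $31.5 (the $16.5 wedge).
Burden on buyers: $12; on suppliers: $4.5. (They sum to $16.5.)
The less price-elastic side of the market bears the larger share of a per-unit tax.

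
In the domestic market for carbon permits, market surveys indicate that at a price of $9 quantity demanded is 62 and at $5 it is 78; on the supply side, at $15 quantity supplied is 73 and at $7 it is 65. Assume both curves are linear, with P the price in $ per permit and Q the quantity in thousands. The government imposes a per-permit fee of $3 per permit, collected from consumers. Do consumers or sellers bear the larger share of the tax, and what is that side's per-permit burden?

Sellers bear the larger share: $2.4 per permit.

Demand slope: (78 − 62)/(5 − 9) = -4, so Qd = 98 − 4P.
Supply slope: (65 − 73)/(7 − 15) = 1, so Qs = P + 58.
Before the tax: set 98 − 4P = P + 58 → P* = $8, Q* = 66.
With the tax collected from consumers, demand (in seller-price terms) shifts: Qd = 98 − 4(P + 3).
New equilibrium: consumers pay $8.6, sellers receive $5.6, Q = 63.6. (Wedge: Pb − Ps = 3.)
Per-permit burden: consumers $0.6, sellers $2.4.
Sellers take the larger share because supply is less price-elastic here (demand slope 4 vs supply slope 1).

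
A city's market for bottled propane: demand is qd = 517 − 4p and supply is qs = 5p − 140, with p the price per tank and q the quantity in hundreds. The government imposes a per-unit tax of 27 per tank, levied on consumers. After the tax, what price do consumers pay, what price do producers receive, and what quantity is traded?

Without the tax, 517 − 4p = 5p − 140 gives 9p = 657, so p* = 73 and q* = 225.
With the tax collected from consumers, demand (in seller-price terms) shifts: qd = 517 − 4(p + 27).
New equilibrium: consumers pay 88, producers receive 61, q = 165. (Wedge: pb − ps = 27.)
The less price-elastic side of the market bears the larger share of a per-unit tax.

Consumers pay 88; producers receive 61; quantity = 165.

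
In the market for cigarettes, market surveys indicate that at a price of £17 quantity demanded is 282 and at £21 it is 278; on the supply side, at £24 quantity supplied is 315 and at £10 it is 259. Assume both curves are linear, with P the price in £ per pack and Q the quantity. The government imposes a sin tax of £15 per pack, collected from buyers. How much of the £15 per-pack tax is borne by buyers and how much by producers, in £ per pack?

Demand slope: (278 − 282)/(21 − 17) = -1, so Qd = 299 − P.
Supply slope: (259 − 315)/(10 − 24) = 4, so Qs = 4P + 219.
Before the tax: set 299 − P = 4P + 219 → P* = £16, Q* = 283.
With the tax collected from buyers, demand (in seller-price terms) shifts: Qd = 299 − (P + 15).
Solving gives Q = 271 with buyers paying £28 and producers receiving £13 (the £15 wedge).
Burden on buyers: £12; on producers: £3. (They sum to £15.)

Buyers bear £12 per pack; producers bear £3 per pack.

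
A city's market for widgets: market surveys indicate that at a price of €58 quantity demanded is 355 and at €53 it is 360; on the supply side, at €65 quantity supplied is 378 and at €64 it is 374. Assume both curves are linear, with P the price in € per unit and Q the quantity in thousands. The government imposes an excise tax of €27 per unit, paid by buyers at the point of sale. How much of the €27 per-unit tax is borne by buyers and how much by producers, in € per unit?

Demand slope: (360 − 355)/(53 − 58) = -1, so Qd = 413 − P.
Supply slope: (374 − 378)/(64 − 65) = 4, so Qs = 4P + 118.
Without the tax, 413 − P = 4P + 118 gives 5P = 295, so P* = €59 and Q* = 354.
With the tax collected from buyers, demand (in seller-price terms) shifts: Qd = 413 − (P + 27).
Solving gives Q = 332.4 with buyers paying €80.6 and producers receiving €53.6 (the €27 wedge).
Burden on buyers: €21.6; on producers: €5.4. (They sum to €27.)

Buyers bear €21.6 per unit; producers bear €5.4 per unit.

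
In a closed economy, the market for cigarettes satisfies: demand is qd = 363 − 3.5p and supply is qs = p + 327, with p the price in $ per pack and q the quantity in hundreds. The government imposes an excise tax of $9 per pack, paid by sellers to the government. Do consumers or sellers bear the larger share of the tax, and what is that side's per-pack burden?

Sellers bear the larger share: $7 per pack.

Without the tax, 363 − 3.5p = p + 327 gives 4.5p = 36, so p* = $8 and q* = 335.
With the tax collected from sellers, supply shifts: qs = (p − 9) + 327.
Solving gives q = 328 with consumers paying $10 and sellers receiving $1 (the $9 wedge).
Per-pack burden: consumers $2, sellers $7.
Sellers take the larger share because supply is less price-elastic here (demand slope 3.5 vs supply slope 1).
The less price-elastic side of the market bears the larger share of a per-unit tax.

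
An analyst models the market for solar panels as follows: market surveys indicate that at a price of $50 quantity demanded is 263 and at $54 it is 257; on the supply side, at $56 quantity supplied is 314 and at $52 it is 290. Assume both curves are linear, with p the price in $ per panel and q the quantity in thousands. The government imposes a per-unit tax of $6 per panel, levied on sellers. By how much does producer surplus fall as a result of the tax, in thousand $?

Demand slope: (257 − 263)/(54 − 50) = -1.5, so qd = 338 − 1.5p.
Supply slope: (290 − 314)/(52 − 56) = 6, so qs = 6p − 22.
Without the tax, 338 − 1.5p = 6p − 22 gives 7.5p = 360, so p* = $48 and q* = 266.
With the tax collected from sellers, supply shifts: qs = 6(p − 6) − 22.
Solving gives q = 258.8 with consumers paying $52.8 and sellers receiving $46.8 (the $6 wedge).
ΔPS is the trapezoid between Q = 258.8 and Q = 266 of height $1.2: ½ · (266 + 258.8) · 1.2 = $314.88.

Producer surplus falls by $314.88 thousand.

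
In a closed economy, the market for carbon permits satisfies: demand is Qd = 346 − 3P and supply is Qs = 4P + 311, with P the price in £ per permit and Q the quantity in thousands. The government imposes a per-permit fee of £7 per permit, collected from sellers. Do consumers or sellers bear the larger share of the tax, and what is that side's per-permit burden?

Without the tax, 346 − 3P = 4P + 311 gives 7P = 35, so P* = £5 and Q* = 331.
With the tax collected from sellers, supply shifts: Qs = 4(P − 7) + 311.
Solving gives Q = 319 with consumers paying £9 and sellers receiving £2 (the £7 wedge).
Per-permit burden: consumers £4, sellers £3.
Consumers take the larger share because demand is less price-elastic here (demand slope 3 vs supply slope 4).

Consumers bear the larger share: £4 per permit.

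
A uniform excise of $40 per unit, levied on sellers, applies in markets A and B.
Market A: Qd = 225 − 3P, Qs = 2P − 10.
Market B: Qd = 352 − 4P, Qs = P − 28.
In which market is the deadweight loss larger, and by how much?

Market A, by $320.

Market A: pre-tax P* = $47, Q* = 84; post-tax Q = 36; deadweight loss = $960.
Market B: pre-tax P* = $76, Q* = 48; post-tax Q = 16; deadweight loss = $640.
Difference: $960 vs $640 → market A is larger by $320.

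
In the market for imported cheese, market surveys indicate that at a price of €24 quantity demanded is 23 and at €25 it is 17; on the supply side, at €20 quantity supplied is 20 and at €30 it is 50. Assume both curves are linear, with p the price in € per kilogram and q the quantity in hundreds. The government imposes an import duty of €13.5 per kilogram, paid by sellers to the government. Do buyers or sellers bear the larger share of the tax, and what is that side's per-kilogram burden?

Sellers bear the larger share: €9 per kilogram.

Demand slope: (17 − 23)/(25 − 24) = -6, so qd = 167 − 6p.
Supply slope: (50 − 20)/(30 − 20) = 3, so qs = 3p − 40.
Before the tax: set 167 − 6p = 3p − 40 → p* = €23, q* = 29.
With the tax collected from sellers, supply shifts: qs = 3(p − 13.5) − 40.
New equilibrium: buyers pay €27.5, sellers receive €14, q = 2. (Wedge: pb − ps = 13.5.)
Per-kilogram burden: buyers €4.5, sellers €9.
Sellers take the larger share because supply is less price-elastic here (demand slope 6 vs supply slope 3).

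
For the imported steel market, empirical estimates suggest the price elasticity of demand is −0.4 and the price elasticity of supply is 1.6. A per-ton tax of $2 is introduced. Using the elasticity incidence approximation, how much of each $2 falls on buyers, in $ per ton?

Incidence ratio: buyers' share ≈ εs / (εs + |εd|) = 1.6 / (1.6 + 0.4) = 0.8.
So buyers bear ≈ 0.8 × $2 = $1.6; sellers bear $0.4.

Buyers bear ≈ $1.6 per ton.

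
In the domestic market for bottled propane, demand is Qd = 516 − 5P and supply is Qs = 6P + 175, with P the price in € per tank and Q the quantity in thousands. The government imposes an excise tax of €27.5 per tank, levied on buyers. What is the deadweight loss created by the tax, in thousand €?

Without the tax, 516 − 5P = 6P + 175 gives 11P = 341, so P* = €31 and Q* = 361.
With the tax collected from buyers, demand (in seller-price terms) shifts: Qd = 516 − 5(P + 27.5).
New equilibrium: buyers pay €46, producers receive €18.5, Q = 286. (Wedge: Pb − Ps = 27.5.)
Quantity falls by |ΔQ| = |361 − 286| = 75.
DWL = ½ · t · |ΔQ| = ½ · 27.5 · 75 = €1031.25.

Deadweight loss = €1031.25 thousand.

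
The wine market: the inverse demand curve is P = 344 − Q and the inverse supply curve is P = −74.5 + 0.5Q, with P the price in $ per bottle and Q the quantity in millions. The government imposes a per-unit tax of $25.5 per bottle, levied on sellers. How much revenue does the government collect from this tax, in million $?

Rewrite in direct form: Qd = 344 − P and Qs = 2P + 149.
Without the tax, 344 − P = 2P + 149 gives 3P = 195, so P* = $65 and Q* = 279.
With the tax collected from sellers, supply shifts: Qs = 2(P − 25.5) + 149.
Solving gives Q = 262 with buyers paying $82 and sellers receiving $56.5 (the $25.5 wedge).
Revenue = t · Q = 25.5 · 262 = $6681.

Tax revenue = $6681 million.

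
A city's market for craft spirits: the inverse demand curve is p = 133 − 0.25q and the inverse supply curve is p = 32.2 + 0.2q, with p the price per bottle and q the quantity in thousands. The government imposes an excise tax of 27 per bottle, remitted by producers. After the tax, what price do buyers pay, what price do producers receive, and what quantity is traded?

Inverting to q(p) form: qd = 532 − 4p; qs = 5p − 161.
Without the tax, 532 − 4p = 5p − 161 gives 9p = 693, so p* = 77 and q* = 224.
With the tax collected from producers, supply shifts: qs = 5(p − 27) − 161.
Solving gives q = 164 with buyers paying 92 and producers receiving 65 (the 27 wedge).

Buyers pay 92; producers receive 65; quantity = 164.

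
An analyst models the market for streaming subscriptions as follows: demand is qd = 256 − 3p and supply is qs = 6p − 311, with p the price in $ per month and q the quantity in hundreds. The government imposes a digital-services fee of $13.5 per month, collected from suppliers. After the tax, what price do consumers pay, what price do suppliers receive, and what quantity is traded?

Consumers pay $72; suppliers receive $58.5; quantity = 40.

Without the tax, 256 − 3p = 6p − 311 gives 9p = 567, so p* = $63 and q* = 67.
With the tax collected from suppliers, supply shifts: qs = 6(p − 13.5) − 311.
New equilibrium: consumers pay $72, suppliers receive $58.5, q = 40. (Wedge: pb − ps = 13.5.)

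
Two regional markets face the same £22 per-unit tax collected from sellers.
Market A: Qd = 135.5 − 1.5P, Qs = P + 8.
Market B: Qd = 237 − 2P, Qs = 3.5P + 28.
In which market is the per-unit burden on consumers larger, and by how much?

Market A: pre-tax P* = £51, Q* = 59; post-tax Q = 45.8; per-unit burden on consumers = £8.8.
Market B: pre-tax P* = £38, Q* = 161; post-tax Q = 133; per-unit burden on consumers = £14.
Difference: £8.8 vs £14 → market B is larger by £5.2.

Market B, by £5.2.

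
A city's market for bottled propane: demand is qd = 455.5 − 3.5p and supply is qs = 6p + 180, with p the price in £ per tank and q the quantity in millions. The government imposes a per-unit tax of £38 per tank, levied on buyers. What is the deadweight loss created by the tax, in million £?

Deadweight loss = £1596 million.

Without the tax, 455.5 − 3.5p = 6p + 180 gives 9.5p = 275.5, so p* = £29 and q* = 354.
With the tax collected from buyers, demand (in seller-price terms) shifts: qd = 455.5 − 3.5(p + 38).
Solving gives q = 270 with buyers paying £53 and producers receiving £15 (the £38 wedge).
Quantity falls by |ΔQ| = |354 − 270| = 84.
DWL = ½ · t · |ΔQ| = ½ · 38 · 84 = £1596.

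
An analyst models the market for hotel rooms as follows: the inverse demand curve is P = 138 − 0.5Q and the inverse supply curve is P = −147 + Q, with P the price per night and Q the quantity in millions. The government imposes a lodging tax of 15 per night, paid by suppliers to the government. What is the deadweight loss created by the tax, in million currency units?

Deadweight loss = 75 million.

Inverting to Q(P) form: Qd = 276 − 2P; Qs = P + 147.
Before the tax: set 276 − 2P = P + 147 → P* = 43, Q* = 190.
With the tax collected from suppliers, supply shifts: Qs = (P − 15) + 147.
New equilibrium: consumers pay 48, suppliers receive 33, Q = 180. (Wedge: Pb − Ps = 15.)
Quantity falls by |ΔQ| = |190 − 180| = 10.
DWL = ½ · t · |ΔQ| = ½ · 15 · 10 = 75.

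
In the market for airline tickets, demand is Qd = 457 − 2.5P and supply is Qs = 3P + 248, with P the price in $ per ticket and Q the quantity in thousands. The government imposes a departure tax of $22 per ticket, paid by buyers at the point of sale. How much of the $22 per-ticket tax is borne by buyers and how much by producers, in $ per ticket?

Without the tax, 457 − 2.5P = 3P + 248 gives 5.5P = 209, so P* = $38 and Q* = 362.
With the tax collected from buyers, demand (in seller-price terms) shifts: Qd = 457 − 2.5(P + 22).
Solving gives Q = 332 with buyers paying $50 and producers receiving $28 (the $22 wedge).
Burden on buyers: $12; on producers: $10. (They sum to $22.)
The less price-elastic side of the market bears the larger share of a per-unit tax.

Buyers bear $12 per ticket; producers bear $10 per ticket.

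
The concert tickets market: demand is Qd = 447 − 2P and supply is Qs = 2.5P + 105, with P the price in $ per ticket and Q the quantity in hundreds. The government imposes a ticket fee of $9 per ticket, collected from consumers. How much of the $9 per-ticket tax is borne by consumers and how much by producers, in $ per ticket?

Without the tax, 447 − 2P = 2.5P + 105 gives 4.5P = 342, so P* = $76 and Q* = 295.
With the tax collected from consumers, demand (in seller-price terms) shifts: Qd = 447 − 2(P + 9).
New equilibrium: consumers pay $81, producers receive $72, Q = 285. (Wedge: Pb − Ps = 9.)
Burden on consumers: $5; on producers: $4. (They sum to $9.)

Consumers bear $5 per ticket; producers bear $4 per ticket.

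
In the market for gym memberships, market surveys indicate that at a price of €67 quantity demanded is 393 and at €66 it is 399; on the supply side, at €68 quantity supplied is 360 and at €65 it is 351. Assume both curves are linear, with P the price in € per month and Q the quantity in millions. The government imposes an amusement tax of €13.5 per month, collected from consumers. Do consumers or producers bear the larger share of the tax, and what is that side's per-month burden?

Demand slope: (399 − 393)/(66 − 67) = -6, so Qd = 795 − 6P.
Supply slope: (351 − 360)/(65 − 68) = 3, so Qs = 3P + 156.
Without the tax, 795 − 6P = 3P + 156 gives 9P = 639, so P* = €71 and Q* = 369.
With the tax collected from consumers, demand (in seller-price terms) shifts: Qd = 795 − 6(P + 13.5).
Solving gives Q = 342 with consumers paying €75.5 and producers receiving €62 (the €13.5 wedge).
Per-month burden: consumers €4.5, producers €9.
Producers take the larger share because supply is less price-elastic here (demand slope 6 vs supply slope 3).

Producers bear the larger share: €9 per month.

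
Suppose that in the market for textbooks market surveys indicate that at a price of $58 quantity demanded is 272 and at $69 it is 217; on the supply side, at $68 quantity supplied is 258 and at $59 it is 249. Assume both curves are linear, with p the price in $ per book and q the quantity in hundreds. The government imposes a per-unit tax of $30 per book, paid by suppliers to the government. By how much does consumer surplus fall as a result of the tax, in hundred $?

Consumer surplus falls by $1197.5 hundred.

Demand slope: (217 − 272)/(69 − 58) = -5, so qd = 562 − 5p.
Supply slope: (249 − 258)/(59 − 68) = 1, so qs = p + 190.
Before the tax: set 562 − 5p = p + 190 → p* = $62, q* = 252.
With the tax collected from suppliers, supply shifts: qs = (p − 30) + 190.
Solving gives q = 227 with consumers paying $67 and suppliers receiving $37 (the $30 wedge).
ΔCS is the trapezoid between Q = 227 and Q = 252 of height $5: ½ · (252 + 227) · 5 = $1197.5.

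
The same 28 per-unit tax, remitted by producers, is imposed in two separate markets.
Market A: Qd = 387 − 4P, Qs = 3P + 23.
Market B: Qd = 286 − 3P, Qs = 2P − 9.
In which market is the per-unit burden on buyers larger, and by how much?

Market A: pre-tax P* = 52, Q* = 179; post-tax Q = 131; per-unit burden on buyers = 12.
Market B: pre-tax P* = 59, Q* = 109; post-tax Q = 75.4; per-unit burden on buyers = 11.2.
Difference: 12 vs 11.2 → market A is larger by 0.8.

Market A, by 0.8.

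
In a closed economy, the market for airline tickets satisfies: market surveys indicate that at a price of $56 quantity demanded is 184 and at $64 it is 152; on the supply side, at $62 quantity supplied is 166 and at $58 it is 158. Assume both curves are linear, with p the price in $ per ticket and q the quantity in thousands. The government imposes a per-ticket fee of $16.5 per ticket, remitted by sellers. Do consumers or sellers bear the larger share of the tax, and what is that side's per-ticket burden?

Demand slope: (152 − 184)/(64 − 56) = -4, so qd = 408 − 4p.
Supply slope: (158 − 166)/(58 − 62) = 2, so qs = 2p + 42.
Without the tax, 408 − 4p = 2p + 42 gives 6p = 366, so p* = $61 and q* = 164.
With the tax collected from sellers, supply shifts: qs = 2(p − 16.5) + 42.
New equilibrium: consumers pay $66.5, sellers receive $50, q = 142. (Wedge: pb − ps = 16.5.)
Per-ticket burden: consumers $5.5, sellers $11.
Sellers take the larger share because supply is less price-elastic here (demand slope 4 vs supply slope 2).
The less price-elastic side of the market bears the larger share of a per-unit tax.

Sellers bear the larger share: $11 per ticket.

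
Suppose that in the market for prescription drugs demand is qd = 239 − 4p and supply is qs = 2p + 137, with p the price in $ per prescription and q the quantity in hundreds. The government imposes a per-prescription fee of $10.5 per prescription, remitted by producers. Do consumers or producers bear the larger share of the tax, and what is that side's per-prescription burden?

Without the tax, 239 − 4p = 2p + 137 gives 6p = 102, so p* = $17 and q* = 171.
With the tax collected from producers, supply shifts: qs = 2(p − 10.5) + 137.
New equilibrium: consumers pay $20.5, producers receive $10, q = 157. (Wedge: pb − ps = 10.5.)
Per-prescription burden: consumers $3.5, producers $7.
Producers take the larger share because supply is less price-elastic here (demand slope 4 vs supply slope 2).

Producers bear the larger share: $7 per prescription.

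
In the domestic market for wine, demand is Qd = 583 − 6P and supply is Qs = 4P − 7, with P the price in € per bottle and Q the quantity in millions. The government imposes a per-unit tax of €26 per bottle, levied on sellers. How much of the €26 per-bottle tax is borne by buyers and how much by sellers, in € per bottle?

Before the tax: set 583 − 6P = 4P − 7 → P* = €59, Q* = 229.
With the tax collected from sellers, supply shifts: Qs = 4(P − 26) − 7.
New equilibrium: buyers pay €69.4, sellers receive €43.4, Q = 166.6. (Wedge: Pb − Ps = 26.)
Burden on buyers: €10.4; on sellers: €15.6. (They sum to €26.)

Buyers bear €10.4 per bottle; sellers bear €15.6 per bottle.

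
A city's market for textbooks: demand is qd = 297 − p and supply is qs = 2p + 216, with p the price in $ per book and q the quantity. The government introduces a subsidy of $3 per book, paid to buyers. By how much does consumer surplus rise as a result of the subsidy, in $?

Consumer surplus rises by $542.

Before the subsidy: set 297 − p = 2p + 216 → p* = $27, q* = 270.
With a per-unit subsidy paid to buyers, each effectively pays p − 3, so demand becomes qd = 297 − (p − 3).
New equilibrium: buyers pay $25, sellers receive $28, q = 272. (Wedge: pb − ps = −3.)
ΔCS is the trapezoid between Q = 272 and Q = 270 of height $2: ½ · (270 + 272) · 2 = $542.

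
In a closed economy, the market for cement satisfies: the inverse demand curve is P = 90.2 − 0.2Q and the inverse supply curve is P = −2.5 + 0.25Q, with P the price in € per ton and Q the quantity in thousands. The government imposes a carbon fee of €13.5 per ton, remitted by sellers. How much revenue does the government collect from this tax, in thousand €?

Tax revenue = €2376 thousand.

Inverting to Q(P) form: Qd = 451 − 5P; Qs = 4P + 10.
Without the tax, 451 − 5P = 4P + 10 gives 9P = 441, so P* = €49 and Q* = 206.
With the tax collected from sellers, supply shifts: Qs = 4(P − 13.5) + 10.
New equilibrium: buyers pay €55, sellers receive €41.5, Q = 176. (Wedge: Pb − Ps = 13.5.)
Revenue = t · Q = 13.5 · 176 = €2376.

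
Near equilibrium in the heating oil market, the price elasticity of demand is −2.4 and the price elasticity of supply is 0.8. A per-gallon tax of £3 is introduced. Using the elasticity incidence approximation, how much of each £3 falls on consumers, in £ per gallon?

Incidence ratio: consumers' share ≈ εs / (εs + |εd|) = 0.8 / (0.8 + 2.4) = 0.25.
So consumers bear ≈ 0.25 × £3 = £0.75; sellers bear £2.25.

Consumers bear ≈ £0.75 per gallon.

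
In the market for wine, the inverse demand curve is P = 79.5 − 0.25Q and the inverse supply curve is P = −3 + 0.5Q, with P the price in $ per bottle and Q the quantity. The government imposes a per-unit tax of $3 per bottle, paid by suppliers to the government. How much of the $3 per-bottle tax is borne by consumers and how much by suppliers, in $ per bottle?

Inverting to Q(P) form: Qd = 318 − 4P; Qs = 2P + 6.
Without the tax, 318 − 4P = 2P + 6 gives 6P = 312, so P* = $52 and Q* = 110.
With the tax collected from suppliers, supply shifts: Qs = 2(P − 3) + 6.
Solving gives Q = 106 with consumers paying $53 and suppliers receiving $50 (the $3 wedge).
Burden on consumers: $1; on suppliers: $2. (They sum to $3.)
The less price-elastic side of the market bears the larger share of a per-unit tax.

Consumers bear $1 per bottle; suppliers bear $2 per bottle.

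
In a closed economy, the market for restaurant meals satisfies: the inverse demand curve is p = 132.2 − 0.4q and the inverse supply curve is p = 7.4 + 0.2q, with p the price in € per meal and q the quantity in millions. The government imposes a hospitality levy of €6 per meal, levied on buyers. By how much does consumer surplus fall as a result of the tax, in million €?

Rewrite in direct form: qd = 330.5 − 2.5p and qs = 5p − 37.
Without the tax, 330.5 − 2.5p = 5p − 37 gives 7.5p = 367.5, so p* = €49 and q* = 208.
With the tax collected from buyers, demand (in seller-price terms) shifts: qd = 330.5 − 2.5(p + 6).
Solving gives q = 198 with buyers paying €53 and suppliers receiving €47 (the €6 wedge).
ΔCS is the trapezoid between Q = 198 and Q = 208 of height €4: ½ · (208 + 198) · 4 = €812.

Consumer surplus falls by €812 million.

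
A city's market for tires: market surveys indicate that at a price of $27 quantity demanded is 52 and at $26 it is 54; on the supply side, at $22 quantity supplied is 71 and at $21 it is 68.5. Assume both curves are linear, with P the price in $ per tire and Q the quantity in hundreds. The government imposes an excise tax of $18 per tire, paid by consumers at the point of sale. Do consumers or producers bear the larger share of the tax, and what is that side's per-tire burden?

Consumers bear the larger share: $10 per tire.

Demand slope: (54 − 52)/(26 − 27) = -2, so Qd = 106 − 2P.
Supply slope: (68.5 − 71)/(21 − 22) = 2.5, so Qs = 2.5P + 16.
Before the tax: set 106 − 2P = 2.5P + 16 → P* = $20, Q* = 66.
With the tax collected from consumers, demand (in seller-price terms) shifts: Qd = 106 − 2(P + 18).
Solving gives Q = 46 with consumers paying $30 and producers receiving $12 (the $18 wedge).
Per-tire burden: consumers $10, producers $8.
Consumers take the larger share because demand is less price-elastic here (demand slope 2 vs supply slope 2.5).
The less price-elastic side of the market bears the larger share of a per-unit tax.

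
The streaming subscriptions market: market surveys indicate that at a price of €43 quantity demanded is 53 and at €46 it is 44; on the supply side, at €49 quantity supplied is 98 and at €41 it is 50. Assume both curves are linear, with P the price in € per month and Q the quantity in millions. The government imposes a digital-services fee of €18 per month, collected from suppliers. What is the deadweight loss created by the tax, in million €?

Deadweight loss = €324 million.

Demand slope: (44 − 53)/(46 − 43) = -3, so Qd = 182 − 3P.
Supply slope: (50 − 98)/(41 − 49) = 6, so Qs = 6P − 196.
Before the tax: set 182 − 3P = 6P − 196 → P* = €42, Q* = 56.
With the tax collected from suppliers, supply shifts: Qs = 6(P − 18) − 196.
New equilibrium: consumers pay €54, suppliers receive €36, Q = 20. (Wedge: Pb − Ps = 18.)
Quantity falls by |ΔQ| = |56 − 20| = 36.
DWL = ½ · t · |ΔQ| = ½ · 18 · 36 = €324.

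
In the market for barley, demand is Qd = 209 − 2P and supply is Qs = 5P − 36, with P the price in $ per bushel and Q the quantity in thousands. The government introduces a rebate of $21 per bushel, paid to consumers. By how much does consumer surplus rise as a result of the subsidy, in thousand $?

Without the subsidy, 209 − 2P = 5P − 36 gives 7P = 245, so P* = $35 and Q* = 139.
With a per-unit subsidy paid to consumers, each effectively pays P − 21, so demand becomes Qd = 209 − 2(P − 21).
New equilibrium: consumers pay $20, producers receive $41, Q = 169. (Wedge: Pb − Ps = −21.)
ΔCS is the trapezoid between Q = 169 and Q = 139 of height $15: ½ · (139 + 169) · 15 = $2310.

Consumer surplus rises by $2310 thousand.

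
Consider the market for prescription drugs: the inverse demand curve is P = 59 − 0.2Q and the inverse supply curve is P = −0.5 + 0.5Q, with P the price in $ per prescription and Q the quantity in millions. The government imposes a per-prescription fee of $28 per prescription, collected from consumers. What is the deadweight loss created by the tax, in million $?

Rewrite in direct form: Qd = 295 − 5P and Qs = 2P + 1.
Before the tax: set 295 − 5P = 2P + 1 → P* = $42, Q* = 85.
With the tax collected from consumers, demand (in seller-price terms) shifts: Qd = 295 − 5(P + 28).
Solving gives Q = 45 with consumers paying $50 and producers receiving $22 (the $28 wedge).
Quantity falls by |ΔQ| = |85 − 45| = 40.
DWL = ½ · t · |ΔQ| = ½ · 28 · 40 = $560.

Deadweight loss = $560 million.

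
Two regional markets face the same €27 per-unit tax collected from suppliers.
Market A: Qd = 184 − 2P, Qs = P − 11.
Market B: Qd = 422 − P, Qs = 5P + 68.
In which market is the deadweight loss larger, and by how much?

Market B, by €60.75.

Market A: pre-tax P* = €65, Q* = 54; post-tax Q = 36; deadweight loss = €243.
Market B: pre-tax P* = €59, Q* = 363; post-tax Q = 340.5; deadweight loss = €303.75.
Difference: €243 vs €303.75 → market B is larger by €60.75.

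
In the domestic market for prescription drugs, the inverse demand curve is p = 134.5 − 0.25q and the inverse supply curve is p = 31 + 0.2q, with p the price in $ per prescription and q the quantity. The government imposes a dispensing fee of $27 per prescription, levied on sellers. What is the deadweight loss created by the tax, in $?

Rewrite in direct form: qd = 538 − 4p and qs = 5p − 155.
Without the tax, 538 − 4p = 5p − 155 gives 9p = 693, so p* = $77 and q* = 230.
With the tax collected from sellers, supply shifts: qs = 5(p − 27) − 155.
New equilibrium: buyers pay $92, sellers receive $65, q = 170. (Wedge: pb − ps = 27.)
Quantity falls by |ΔQ| = |230 − 170| = 60.
DWL = ½ · t · |ΔQ| = ½ · 27 · 60 = $810.

Deadweight loss = $810.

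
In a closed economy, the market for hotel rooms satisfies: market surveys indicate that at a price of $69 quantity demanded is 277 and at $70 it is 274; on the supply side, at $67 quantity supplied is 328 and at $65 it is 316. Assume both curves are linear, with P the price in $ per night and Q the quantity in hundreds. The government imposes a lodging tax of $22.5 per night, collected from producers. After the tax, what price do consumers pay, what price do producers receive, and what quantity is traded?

Demand slope: (274 − 277)/(70 − 69) = -3, so Qd = 484 − 3P.
Supply slope: (316 − 328)/(65 − 67) = 6, so Qs = 6P − 74.
Before the tax: set 484 − 3P = 6P − 74 → P* = $62, Q* = 298.
With the tax collected from producers, supply shifts: Qs = 6(P − 22.5) − 74.
Solving gives Q = 253 with consumers paying $77 and producers receiving $54.5 (the $22.5 wedge).

Consumers pay $77; producers receive $54.5; quantity = 253.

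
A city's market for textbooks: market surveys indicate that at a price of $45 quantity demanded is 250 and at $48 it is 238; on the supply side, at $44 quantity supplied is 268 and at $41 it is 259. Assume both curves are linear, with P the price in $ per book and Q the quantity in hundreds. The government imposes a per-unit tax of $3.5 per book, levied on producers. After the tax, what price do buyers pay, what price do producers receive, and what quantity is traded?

Buyers pay $43.5; producers receive $40; quantity = 256.

Demand slope: (238 − 250)/(48 − 45) = -4, so Qd = 430 − 4P.
Supply slope: (259 − 268)/(41 − 44) = 3, so Qs = 3P + 136.
Without the tax, 430 − 4P = 3P + 136 gives 7P = 294, so P* = $42 and Q* = 262.
With the tax collected from producers, supply shifts: Qs = 3(P − 3.5) + 136.
New equilibrium: buyers pay $43.5, producers receive $40, Q = 256. (Wedge: Pb − Ps = 3.5.)
The less price-elastic side of the market bears the larger share of a per-unit tax.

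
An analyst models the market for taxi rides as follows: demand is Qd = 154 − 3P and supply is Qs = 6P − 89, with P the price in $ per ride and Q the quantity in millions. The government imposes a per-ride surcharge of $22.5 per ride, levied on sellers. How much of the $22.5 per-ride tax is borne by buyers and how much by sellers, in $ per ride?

Buyers bear $15 per ride; sellers bear $7.5 per ride.

Without the tax, 154 − 3P = 6P − 89 gives 9P = 243, so P* = $27 and Q* = 73.
With the tax collected from sellers, supply shifts: Qs = 6(P − 22.5) − 89.
New equilibrium: buyers pay $42, sellers receive $19.5, Q = 28. (Wedge: Pb − Ps = 22.5.)
Burden on buyers: $15; on sellers: $7.5. (They sum to $22.5.)
The less price-elastic side of the market bears the larger share of a per-unit tax.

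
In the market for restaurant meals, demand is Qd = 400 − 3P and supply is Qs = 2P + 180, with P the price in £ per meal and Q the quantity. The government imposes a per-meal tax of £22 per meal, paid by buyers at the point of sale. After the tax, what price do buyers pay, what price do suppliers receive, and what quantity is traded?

Without the tax, 400 − 3P = 2P + 180 gives 5P = 220, so P* = £44 and Q* = 268.
With the tax collected from buyers, demand (in seller-price terms) shifts: Qd = 400 − 3(P + 22).
New equilibrium: buyers pay £52.8, suppliers receive £30.8, Q = 241.6. (Wedge: Pb − Ps = 22.)
The less price-elastic side of the market bears the larger share of a per-unit tax.

Buyers pay £52.8; suppliers receive £30.8; quantity = 241.6.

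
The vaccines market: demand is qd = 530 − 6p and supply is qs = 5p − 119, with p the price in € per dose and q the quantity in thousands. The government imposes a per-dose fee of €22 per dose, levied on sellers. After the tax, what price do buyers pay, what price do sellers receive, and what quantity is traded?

Buyers pay €69; sellers receive €47; quantity = 116.

Without the tax, 530 − 6p = 5p − 119 gives 11p = 649, so p* = €59 and q* = 176.
With the tax collected from sellers, supply shifts: qs = 5(p − 22) − 119.
Solving gives q = 116 with buyers paying €69 and sellers receiving €47 (the €22 wedge).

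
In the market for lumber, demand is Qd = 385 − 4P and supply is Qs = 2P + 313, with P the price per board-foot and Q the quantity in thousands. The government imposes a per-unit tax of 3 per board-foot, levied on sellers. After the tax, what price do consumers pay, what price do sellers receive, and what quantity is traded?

Consumers pay 13; sellers receive 10; quantity = 333.

Before the tax: set 385 − 4P = 2P + 313 → P* = 12, Q* = 337.
With the tax collected from sellers, supply shifts: Qs = 2(P − 3) + 313.
New equilibrium: consumers pay 13, sellers receive 10, Q = 333. (Wedge: Pb − Ps = 3.)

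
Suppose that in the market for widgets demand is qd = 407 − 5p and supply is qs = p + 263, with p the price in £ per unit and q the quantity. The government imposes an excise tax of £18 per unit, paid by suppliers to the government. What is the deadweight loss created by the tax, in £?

Deadweight loss = £135.

Before the tax: set 407 − 5p = p + 263 → p* = £24, q* = 287.
With the tax collected from suppliers, supply shifts: qs = (p − 18) + 263.
Solving gives q = 272 with buyers paying £27 and suppliers receiving £9 (the £18 wedge).
Quantity falls by |ΔQ| = |287 − 272| = 15.
DWL = ½ · t · |ΔQ| = ½ · 18 · 15 = £135.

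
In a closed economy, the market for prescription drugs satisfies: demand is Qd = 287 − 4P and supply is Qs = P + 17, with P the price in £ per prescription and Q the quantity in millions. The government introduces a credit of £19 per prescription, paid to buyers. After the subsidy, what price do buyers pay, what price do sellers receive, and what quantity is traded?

Without the subsidy, 287 − 4P = P + 17 gives 5P = 270, so P* = £54 and Q* = 71.
With a per-unit subsidy paid to buyers, each effectively pays P − 19, so demand becomes Qd = 287 − 4(P − 19).
Solving gives Q = 86.2 with buyers paying £50.2 and sellers receiving £69.2 (the £19 wedge).

Buyers pay £50.2; sellers receive £69.2; quantity = 86.2.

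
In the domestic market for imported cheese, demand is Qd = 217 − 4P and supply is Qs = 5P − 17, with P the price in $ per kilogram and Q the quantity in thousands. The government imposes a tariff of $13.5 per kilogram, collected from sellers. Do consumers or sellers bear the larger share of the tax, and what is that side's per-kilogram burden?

Without the tax, 217 − 4P = 5P − 17 gives 9P = 234, so P* = $26 and Q* = 113.
With the tax collected from sellers, supply shifts: Qs = 5(P − 13.5) − 17.
Solving gives Q = 83 with consumers paying $33.5 and sellers receiving $20 (the $13.5 wedge).
Per-kilogram burden: consumers $7.5, sellers $6.
Consumers take the larger share because demand is less price-elastic here (demand slope 4 vs supply slope 5).
The less price-elastic side of the market bears the larger share of a per-unit tax.

Consumers bear the larger share: $7.5 per kilogram.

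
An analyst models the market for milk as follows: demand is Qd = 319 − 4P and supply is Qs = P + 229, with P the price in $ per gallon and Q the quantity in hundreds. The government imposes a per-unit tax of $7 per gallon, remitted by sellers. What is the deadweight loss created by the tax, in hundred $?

Without the tax, 319 − 4P = P + 229 gives 5P = 90, so P* = $18 and Q* = 247.
With the tax collected from sellers, supply shifts: Qs = (P − 7) + 229.
New equilibrium: buyers pay $19.4, sellers receive $12.4, Q = 241.4. (Wedge: Pb − Ps = 7.)
Quantity falls by |ΔQ| = |247 − 241.4| = 5.6.
DWL = ½ · t · |ΔQ| = ½ · 7 · 5.6 = $19.6.

Deadweight loss = $19.6 hundred.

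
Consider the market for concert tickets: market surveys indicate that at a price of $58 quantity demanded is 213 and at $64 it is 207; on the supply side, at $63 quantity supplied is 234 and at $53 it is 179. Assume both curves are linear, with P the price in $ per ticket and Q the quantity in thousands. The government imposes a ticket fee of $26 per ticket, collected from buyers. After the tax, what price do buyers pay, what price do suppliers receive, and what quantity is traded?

Demand slope: (207 − 213)/(64 − 58) = -1, so Qd = 271 − P.
Supply slope: (179 − 234)/(53 − 63) = 5.5, so Qs = 5.5P − 112.5.
Without the tax, 271 − P = 5.5P − 112.5 gives 6.5P = 383.5, so P* = $59 and Q* = 212.
With the tax collected from buyers, demand (in seller-price terms) shifts: Qd = 271 − (P + 26).
New equilibrium: buyers pay $81, suppliers receive $55, Q = 190. (Wedge: Pb − Ps = 26.)

Buyers pay $81; suppliers receive $55; quantity = 190.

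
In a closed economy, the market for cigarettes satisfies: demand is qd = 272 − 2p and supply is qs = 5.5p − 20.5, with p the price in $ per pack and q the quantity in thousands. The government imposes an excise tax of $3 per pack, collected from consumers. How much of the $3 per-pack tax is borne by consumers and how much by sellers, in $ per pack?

Consumers bear $2.2 per pack; sellers bear $0.8 per pack.

Without the tax, 272 − 2p = 5.5p − 20.5 gives 7.5p = 292.5, so p* = $39 and q* = 194.
With the tax collected from consumers, demand (in seller-price terms) shifts: qd = 272 − 2(p + 3).
New equilibrium: consumers pay $41.2, sellers receive $38.2, q = 189.6. (Wedge: pb − ps = 3.)
Burden on consumers: $2.2; on sellers: $0.8. (They sum to $3.)
The less price-elastic side of the market bears the larger share of a per-unit tax.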